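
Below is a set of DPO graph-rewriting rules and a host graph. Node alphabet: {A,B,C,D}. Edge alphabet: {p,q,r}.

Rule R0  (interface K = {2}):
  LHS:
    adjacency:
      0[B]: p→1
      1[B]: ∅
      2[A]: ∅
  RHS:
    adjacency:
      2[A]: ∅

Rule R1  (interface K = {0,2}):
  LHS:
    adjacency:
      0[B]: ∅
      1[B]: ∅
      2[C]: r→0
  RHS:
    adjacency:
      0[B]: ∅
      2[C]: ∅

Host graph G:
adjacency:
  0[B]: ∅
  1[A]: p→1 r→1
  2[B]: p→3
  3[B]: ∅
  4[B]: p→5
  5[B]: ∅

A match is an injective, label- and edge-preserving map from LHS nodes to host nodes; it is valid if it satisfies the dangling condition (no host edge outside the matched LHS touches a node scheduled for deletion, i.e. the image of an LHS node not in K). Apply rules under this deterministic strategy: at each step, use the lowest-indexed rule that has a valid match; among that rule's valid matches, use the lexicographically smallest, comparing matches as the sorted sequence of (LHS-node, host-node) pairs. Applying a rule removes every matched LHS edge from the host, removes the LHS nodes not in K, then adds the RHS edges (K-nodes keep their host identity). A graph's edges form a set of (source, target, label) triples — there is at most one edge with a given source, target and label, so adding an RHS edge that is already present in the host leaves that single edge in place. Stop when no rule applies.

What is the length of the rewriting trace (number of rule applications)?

[0] host  ⇒  6 nodes, 4 edges  {1-p->1 1-r->1 2-p->3 4-p->5}
[1] R0 @ {0↦2, 1↦3, 2↦1}  ⇒  4 nodes, 3 edges  {1-p->1 1-r->1 4-p->5}
[2] R0 @ {0↦4, 1↦5, 2↦1}  ⇒  2 nodes, 2 edges  {1-p->1 1-r->1}
normal form: no rule applies after step 2

Answer: 2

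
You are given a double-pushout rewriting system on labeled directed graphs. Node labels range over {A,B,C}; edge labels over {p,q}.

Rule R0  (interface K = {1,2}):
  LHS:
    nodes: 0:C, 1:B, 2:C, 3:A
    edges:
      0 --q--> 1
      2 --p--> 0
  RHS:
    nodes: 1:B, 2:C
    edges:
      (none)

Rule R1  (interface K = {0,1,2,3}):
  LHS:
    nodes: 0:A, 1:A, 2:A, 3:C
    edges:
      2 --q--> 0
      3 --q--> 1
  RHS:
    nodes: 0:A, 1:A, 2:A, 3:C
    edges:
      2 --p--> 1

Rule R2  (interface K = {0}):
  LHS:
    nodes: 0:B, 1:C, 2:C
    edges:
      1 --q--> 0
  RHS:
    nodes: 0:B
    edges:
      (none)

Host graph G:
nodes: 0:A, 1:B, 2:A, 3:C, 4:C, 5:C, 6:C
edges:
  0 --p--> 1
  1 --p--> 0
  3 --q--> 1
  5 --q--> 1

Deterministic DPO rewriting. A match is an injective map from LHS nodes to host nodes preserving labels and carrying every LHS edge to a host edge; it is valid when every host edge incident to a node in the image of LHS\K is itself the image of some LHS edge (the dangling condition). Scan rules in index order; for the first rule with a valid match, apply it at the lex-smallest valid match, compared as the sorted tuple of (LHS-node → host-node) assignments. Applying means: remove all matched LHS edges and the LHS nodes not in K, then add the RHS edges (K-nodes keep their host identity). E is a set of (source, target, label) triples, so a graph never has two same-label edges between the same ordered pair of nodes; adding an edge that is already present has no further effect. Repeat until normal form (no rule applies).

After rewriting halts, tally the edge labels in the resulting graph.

[0] host  ⇒  7 nodes, 4 edges  {0-p->1 1-p->0 3-q->1 5-q->1}
[1] R2 @ {0↦1, 1↦3, 2↦4}  ⇒  5 nodes, 3 edges  {0-p->1 1-p->0 5-q->1}
[2] R2 @ {0↦1, 1↦5, 2↦6}  ⇒  3 nodes, 2 edges  {0-p->1 1-p->0}
final graph: no rule applies after step 2
NF edges: [(0, 1, 'p'), (1, 0, 'p')]

Answer: p:2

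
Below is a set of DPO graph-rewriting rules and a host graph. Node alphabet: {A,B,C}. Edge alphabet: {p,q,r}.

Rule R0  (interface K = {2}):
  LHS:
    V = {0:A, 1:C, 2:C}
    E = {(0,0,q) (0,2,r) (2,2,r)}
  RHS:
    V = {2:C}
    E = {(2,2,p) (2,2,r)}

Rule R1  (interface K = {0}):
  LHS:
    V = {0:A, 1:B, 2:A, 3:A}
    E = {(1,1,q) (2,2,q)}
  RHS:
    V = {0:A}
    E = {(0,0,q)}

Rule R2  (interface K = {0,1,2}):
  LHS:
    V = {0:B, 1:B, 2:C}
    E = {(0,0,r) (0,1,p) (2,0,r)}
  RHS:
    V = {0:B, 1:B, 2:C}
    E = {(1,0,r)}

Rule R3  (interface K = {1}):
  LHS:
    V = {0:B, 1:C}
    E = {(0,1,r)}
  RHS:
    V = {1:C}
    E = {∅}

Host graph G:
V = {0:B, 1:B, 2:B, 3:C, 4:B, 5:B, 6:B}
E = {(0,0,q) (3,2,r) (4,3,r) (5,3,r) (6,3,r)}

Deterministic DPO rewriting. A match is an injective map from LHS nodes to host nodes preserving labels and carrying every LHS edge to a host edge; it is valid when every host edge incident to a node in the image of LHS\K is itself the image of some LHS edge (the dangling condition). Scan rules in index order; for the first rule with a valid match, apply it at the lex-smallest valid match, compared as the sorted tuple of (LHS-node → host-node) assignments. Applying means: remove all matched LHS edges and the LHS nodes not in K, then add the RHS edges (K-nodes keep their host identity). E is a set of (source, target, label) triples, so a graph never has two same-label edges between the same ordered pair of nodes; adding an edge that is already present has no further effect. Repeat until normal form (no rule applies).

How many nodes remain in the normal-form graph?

[0] host  ⇒  7 nodes, 5 edges  {0-q->0 3-r->2 4-r->3 5-r->3 6-r->3}
[1] R3 @ {0↦4, 1↦3}  ⇒  6 nodes, 4 edges  {0-q->0 3-r->2 5-r->3 6-r->3}
[2] R3 @ {0↦5, 1↦3}  ⇒  5 nodes, 3 edges  {0-q->0 3-r->2 6-r->3}
[3] R3 @ {0↦6, 1↦3}  ⇒  4 nodes, 2 edges  {0-q->0 3-r->2}
halt: no rule applies after step 3
NF nodes: {0:B, 1:B, 2:B, 3:C}

Answer: 4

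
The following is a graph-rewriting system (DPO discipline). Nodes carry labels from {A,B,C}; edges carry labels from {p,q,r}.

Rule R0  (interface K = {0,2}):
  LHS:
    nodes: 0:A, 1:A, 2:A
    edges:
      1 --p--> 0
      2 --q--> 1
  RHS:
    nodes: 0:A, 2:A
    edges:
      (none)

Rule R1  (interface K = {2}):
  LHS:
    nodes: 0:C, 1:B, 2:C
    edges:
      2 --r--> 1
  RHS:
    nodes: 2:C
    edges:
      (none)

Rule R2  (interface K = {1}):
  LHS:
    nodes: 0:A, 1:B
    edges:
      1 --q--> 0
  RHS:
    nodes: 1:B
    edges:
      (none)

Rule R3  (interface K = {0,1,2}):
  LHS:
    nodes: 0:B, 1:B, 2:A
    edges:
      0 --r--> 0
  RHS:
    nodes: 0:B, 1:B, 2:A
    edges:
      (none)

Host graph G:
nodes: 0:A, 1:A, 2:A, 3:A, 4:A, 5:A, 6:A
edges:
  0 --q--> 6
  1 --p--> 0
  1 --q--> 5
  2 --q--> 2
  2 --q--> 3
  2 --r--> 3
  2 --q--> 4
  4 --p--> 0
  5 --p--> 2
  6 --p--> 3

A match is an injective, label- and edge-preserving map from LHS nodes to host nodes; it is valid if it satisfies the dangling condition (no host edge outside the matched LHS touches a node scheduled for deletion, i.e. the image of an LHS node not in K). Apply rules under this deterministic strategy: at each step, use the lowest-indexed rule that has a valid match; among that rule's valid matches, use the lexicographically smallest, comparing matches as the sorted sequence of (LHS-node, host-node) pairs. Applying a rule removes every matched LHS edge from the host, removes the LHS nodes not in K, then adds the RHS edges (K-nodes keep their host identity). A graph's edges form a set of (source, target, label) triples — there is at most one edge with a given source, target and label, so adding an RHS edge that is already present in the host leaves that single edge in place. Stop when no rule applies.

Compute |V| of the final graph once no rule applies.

Answer: 4

Steps:
initial: |V|=7 |E|=10  E = 0-q->6 1-p->0 1-q->5 2-q->2 2-q->3 2-r->3 2-q->4 4-p->0 5-p->2 6-p->3
step 1: apply R0 at {0↦0, 1↦4, 2↦2}  → |V|=6 |E|=8  E = 0-q->6 1-p->0 1-q->5 2-q->2 2-q->3 2-r->3 5-p->2 6-p->3
step 2: apply R0 at {0↦2, 1↦5, 2↦1}  → |V|=5 |E|=6  E = 0-q->6 1-p->0 2-q->2 2-q->3 2-r->3 6-p->3
step 3: apply R0 at {0↦3, 1↦6, 2↦0}  → |V|=4 |E|=4  E = 1-p->0 2-q->2 2-q->3 2-r->3
final graph: no rule applies after step 3
NF nodes: {0:A, 1:A, 2:A, 3:A}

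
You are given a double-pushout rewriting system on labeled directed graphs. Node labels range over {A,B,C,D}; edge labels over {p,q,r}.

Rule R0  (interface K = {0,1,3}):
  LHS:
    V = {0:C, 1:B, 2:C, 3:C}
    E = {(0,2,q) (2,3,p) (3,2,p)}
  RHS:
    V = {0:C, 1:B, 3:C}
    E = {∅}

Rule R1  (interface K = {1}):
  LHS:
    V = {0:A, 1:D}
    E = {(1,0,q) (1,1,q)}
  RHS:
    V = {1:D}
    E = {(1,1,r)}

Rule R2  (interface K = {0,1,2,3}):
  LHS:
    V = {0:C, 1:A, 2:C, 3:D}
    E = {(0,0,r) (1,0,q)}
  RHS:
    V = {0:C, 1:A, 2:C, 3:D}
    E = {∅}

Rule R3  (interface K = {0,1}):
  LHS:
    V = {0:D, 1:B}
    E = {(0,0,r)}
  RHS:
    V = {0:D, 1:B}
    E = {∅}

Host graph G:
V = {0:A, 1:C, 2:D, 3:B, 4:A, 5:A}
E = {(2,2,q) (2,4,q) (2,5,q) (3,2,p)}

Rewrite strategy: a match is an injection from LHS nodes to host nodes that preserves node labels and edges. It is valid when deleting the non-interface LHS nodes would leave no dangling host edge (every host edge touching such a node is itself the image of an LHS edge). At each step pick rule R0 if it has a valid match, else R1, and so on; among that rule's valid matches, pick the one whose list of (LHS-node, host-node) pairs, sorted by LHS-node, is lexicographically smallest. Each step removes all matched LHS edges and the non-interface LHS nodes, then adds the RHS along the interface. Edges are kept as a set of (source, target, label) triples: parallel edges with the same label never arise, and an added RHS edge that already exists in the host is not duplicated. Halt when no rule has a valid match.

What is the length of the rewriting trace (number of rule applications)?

start.  V:6 E:4  edges: 2-q->2 2-q->4 2-q->5 3-p->2
1. fire R1 via {0↦4, 1↦2}  →  V:5 E:3  edges: 2-r->2 2-q->5 3-p->2
2. fire R3 via {0↦2, 1↦3}  →  V:5 E:2  edges: 2-q->5 3-p->2
final graph: no rule applies after step 2

Answer: 2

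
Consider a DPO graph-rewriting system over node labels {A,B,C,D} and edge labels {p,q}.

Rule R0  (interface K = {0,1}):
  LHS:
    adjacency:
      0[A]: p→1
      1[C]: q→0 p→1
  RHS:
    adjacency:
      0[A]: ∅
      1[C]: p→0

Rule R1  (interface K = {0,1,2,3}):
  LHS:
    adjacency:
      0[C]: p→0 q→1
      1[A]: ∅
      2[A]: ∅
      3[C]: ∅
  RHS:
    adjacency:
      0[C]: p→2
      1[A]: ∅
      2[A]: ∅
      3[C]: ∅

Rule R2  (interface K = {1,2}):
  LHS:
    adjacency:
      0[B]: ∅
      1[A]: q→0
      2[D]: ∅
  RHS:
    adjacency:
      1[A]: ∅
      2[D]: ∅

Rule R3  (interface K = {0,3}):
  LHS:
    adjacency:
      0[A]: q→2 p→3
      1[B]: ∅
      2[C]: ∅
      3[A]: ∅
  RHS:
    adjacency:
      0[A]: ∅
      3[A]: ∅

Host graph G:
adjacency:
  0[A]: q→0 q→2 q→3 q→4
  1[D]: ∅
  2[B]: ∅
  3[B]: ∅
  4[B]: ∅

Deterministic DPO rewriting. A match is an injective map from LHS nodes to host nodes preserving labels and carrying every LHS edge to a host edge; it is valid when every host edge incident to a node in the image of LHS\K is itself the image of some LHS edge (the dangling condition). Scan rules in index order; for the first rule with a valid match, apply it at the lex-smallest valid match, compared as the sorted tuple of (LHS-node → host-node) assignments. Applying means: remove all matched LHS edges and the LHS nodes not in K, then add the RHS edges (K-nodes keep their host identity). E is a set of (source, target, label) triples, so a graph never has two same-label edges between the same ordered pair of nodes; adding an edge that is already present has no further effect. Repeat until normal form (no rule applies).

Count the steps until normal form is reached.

initial: |V|=5 |E|=4  E = 0-q->0 0-q->2 0-q->3 0-q->4
step 1: apply R2 at {0↦2, 1↦0, 2↦1}  → |V|=4 |E|=3  E = 0-q->0 0-q->3 0-q->4
step 2: apply R2 at {0↦3, 1↦0, 2↦1}  → |V|=3 |E|=2  E = 0-q->0 0-q->4
step 3: apply R2 at {0↦4, 1↦0, 2↦1}  → |V|=2 |E|=1  E = 0-q->0
final graph: no rule applies after step 3

Answer: 3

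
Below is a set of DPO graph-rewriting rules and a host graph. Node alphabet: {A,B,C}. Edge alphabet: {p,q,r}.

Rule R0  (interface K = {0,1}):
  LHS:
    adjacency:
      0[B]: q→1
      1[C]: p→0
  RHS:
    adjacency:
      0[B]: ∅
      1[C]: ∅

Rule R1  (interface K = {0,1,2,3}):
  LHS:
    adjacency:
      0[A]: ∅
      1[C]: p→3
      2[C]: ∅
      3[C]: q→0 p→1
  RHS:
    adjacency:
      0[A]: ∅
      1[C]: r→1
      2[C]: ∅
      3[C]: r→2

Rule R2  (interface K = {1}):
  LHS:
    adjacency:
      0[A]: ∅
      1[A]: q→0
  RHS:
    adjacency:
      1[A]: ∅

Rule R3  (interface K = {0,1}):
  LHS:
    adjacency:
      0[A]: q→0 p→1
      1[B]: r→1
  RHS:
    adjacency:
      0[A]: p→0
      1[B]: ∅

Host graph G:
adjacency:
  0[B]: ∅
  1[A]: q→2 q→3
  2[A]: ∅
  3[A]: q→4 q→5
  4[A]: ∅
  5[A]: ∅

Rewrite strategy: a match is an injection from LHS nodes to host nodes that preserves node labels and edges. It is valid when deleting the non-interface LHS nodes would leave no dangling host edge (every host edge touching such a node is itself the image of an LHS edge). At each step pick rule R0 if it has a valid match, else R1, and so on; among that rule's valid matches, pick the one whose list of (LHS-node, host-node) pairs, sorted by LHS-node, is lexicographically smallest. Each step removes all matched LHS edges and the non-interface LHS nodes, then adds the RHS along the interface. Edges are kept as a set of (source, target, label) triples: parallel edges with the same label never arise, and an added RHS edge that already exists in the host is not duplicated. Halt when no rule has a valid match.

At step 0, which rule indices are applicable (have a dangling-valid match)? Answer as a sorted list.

Answer: [R2]

Steps:
R0: no valid match — LHS pattern not found
R1: no valid match — LHS pattern not found
R2: 3 valid matches — {0↦2, 1↦1}, {0↦4, 1↦3}, {0↦5, 1↦3}
R3: no valid match — LHS pattern not found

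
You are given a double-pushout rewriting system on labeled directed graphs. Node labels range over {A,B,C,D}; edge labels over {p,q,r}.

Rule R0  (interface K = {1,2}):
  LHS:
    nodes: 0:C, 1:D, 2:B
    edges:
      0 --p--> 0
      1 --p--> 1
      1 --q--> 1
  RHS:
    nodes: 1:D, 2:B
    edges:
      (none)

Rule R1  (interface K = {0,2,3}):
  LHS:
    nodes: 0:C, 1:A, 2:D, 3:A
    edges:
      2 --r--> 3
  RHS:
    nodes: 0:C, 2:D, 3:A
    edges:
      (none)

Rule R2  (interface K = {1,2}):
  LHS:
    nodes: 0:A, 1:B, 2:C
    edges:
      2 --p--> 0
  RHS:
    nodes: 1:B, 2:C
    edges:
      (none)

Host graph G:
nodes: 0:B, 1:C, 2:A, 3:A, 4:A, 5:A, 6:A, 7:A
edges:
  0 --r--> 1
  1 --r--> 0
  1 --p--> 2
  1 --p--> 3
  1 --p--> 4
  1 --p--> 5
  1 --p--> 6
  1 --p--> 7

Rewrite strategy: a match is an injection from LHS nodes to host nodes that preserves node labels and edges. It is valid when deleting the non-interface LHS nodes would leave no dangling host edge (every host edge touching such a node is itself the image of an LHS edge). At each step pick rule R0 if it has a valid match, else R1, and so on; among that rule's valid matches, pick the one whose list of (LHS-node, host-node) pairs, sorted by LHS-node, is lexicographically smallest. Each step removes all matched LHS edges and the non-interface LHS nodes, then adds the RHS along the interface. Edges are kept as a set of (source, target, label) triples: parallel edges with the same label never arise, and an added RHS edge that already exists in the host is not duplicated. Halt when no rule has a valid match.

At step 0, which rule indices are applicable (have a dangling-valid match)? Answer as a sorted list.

R0: no valid match — LHS pattern not found
R1: no valid match — LHS pattern not found
R2: 6 valid matches — {0↦2, 1↦0, 2↦1}, {0↦3, 1↦0, 2↦1}, {0↦4, 1↦0, 2↦1} (+3 more)

Answer: [R2]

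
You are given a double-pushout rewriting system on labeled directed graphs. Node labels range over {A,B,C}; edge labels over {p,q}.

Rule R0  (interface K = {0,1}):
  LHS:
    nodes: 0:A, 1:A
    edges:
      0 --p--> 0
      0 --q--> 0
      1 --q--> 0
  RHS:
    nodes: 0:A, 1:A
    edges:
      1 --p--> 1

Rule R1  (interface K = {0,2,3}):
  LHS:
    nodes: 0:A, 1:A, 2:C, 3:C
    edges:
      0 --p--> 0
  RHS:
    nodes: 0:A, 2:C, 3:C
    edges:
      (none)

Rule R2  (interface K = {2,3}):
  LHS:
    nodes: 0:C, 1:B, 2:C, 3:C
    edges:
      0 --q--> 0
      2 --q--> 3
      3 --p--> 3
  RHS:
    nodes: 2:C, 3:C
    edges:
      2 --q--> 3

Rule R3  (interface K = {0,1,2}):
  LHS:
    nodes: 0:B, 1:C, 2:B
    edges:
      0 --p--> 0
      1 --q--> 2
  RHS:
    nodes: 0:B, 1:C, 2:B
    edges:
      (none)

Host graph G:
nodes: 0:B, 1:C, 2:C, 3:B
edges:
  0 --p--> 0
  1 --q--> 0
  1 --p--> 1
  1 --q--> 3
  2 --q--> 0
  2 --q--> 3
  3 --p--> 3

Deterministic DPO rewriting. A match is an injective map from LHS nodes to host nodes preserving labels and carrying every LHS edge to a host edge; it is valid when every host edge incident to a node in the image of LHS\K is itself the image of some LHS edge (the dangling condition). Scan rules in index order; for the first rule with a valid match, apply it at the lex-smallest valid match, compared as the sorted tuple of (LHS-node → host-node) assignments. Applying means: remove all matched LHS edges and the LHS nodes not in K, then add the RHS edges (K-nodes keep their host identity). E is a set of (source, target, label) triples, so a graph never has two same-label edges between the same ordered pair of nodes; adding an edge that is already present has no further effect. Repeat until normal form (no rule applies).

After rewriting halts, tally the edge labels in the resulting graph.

initial: |V|=4 |E|=7  E = 0-p->0 1-q->0 1-p->1 1-q->3 2-q->0 2-q->3 3-p->3
step 1: apply R3 at {0↦0, 1↦1, 2↦3}  → |V|=4 |E|=5  E = 1-q->0 1-p->1 2-q->0 2-q->3 3-p->3
step 2: apply R3 at {0↦3, 1↦1, 2↦0}  → |V|=4 |E|=3  E = 1-p->1 2-q->0 2-q->3
halt: no rule applies after step 2
NF edges: [(1, 1, 'p'), (2, 0, 'q'), (2, 3, 'q')]

Answer: p:1 q:2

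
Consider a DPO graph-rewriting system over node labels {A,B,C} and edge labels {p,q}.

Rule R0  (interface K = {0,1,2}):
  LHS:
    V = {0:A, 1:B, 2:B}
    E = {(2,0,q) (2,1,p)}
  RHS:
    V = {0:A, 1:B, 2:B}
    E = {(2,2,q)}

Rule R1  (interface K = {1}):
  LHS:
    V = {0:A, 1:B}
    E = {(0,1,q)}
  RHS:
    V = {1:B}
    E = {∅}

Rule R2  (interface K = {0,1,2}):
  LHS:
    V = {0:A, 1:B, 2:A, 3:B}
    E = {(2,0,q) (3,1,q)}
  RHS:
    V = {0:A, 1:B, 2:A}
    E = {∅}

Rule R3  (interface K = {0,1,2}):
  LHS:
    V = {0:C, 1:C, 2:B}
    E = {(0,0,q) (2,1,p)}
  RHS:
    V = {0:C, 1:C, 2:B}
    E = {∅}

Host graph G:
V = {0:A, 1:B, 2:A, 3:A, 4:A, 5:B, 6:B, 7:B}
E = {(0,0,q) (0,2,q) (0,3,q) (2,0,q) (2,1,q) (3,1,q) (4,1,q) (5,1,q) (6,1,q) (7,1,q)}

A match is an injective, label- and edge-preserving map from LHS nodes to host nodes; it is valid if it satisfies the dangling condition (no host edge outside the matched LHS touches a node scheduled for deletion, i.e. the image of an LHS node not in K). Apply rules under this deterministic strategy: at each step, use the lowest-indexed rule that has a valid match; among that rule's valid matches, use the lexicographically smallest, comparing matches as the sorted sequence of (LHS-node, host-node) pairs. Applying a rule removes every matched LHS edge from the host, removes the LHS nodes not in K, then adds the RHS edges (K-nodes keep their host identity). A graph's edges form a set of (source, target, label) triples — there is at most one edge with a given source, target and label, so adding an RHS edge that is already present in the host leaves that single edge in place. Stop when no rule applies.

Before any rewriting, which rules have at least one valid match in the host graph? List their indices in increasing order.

Answer: [R1,R2]

Steps:
R0: no valid match — LHS pattern not found
R1: 1 valid match — {0↦4, 1↦1}
R2: 9 valid matches — {0↦0, 1↦1, 2↦2, 3↦5}, {0↦0, 1↦1, 2↦2, 3↦6}, {0↦0, 1↦1, 2↦2, 3↦7} (+6 more)
R3: no valid match — LHS pattern not found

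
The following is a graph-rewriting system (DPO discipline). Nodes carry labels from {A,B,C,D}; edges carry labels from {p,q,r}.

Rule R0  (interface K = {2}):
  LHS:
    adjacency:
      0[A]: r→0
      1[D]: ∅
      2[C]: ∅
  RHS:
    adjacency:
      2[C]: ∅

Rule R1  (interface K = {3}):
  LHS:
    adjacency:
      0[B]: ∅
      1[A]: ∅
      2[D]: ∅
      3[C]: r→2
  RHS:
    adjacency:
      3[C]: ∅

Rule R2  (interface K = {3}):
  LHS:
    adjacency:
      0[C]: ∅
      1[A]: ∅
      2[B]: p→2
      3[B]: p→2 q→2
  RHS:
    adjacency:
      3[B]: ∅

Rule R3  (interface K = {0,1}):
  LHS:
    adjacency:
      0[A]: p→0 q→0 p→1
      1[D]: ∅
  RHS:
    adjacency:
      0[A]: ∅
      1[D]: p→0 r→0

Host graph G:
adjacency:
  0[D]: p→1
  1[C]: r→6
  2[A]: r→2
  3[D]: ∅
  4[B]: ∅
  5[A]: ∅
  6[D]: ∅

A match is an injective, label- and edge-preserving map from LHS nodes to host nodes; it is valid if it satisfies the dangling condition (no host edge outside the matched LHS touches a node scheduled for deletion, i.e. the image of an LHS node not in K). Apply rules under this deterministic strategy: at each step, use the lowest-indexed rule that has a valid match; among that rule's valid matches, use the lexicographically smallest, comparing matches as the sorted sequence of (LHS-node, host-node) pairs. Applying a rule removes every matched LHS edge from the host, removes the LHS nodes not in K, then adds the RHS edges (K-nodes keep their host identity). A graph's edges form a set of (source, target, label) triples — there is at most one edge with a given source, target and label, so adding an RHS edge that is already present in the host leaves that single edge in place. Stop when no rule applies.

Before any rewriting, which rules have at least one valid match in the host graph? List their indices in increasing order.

Answer: [R0,R1]

Rewrite trace:
R0: 1 valid match — {0↦2, 1↦3, 2↦1}
R1: 1 valid match — {0↦4, 1↦5, 2↦6, 3↦1}
R2: no valid match — LHS pattern not found
R3: no valid match — LHS pattern not found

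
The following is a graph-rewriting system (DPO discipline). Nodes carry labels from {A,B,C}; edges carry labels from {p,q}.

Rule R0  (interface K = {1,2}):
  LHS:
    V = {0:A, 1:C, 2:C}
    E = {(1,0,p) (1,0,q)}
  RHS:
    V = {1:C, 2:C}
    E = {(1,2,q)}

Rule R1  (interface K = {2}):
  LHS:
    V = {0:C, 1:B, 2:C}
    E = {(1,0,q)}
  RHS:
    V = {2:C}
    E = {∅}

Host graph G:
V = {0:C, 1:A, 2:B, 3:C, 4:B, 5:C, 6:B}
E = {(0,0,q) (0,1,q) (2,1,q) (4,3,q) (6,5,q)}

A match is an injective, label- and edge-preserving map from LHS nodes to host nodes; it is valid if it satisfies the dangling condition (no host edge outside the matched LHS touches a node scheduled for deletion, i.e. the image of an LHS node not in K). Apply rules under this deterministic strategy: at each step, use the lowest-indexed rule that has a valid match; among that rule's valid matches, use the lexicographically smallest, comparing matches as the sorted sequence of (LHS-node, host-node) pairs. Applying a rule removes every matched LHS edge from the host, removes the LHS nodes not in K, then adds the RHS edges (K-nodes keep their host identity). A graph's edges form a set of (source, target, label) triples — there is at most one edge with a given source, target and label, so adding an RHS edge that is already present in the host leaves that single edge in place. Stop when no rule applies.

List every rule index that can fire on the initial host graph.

R0: no valid match — LHS pattern not found
R1: 4 valid matches — {0↦3, 1↦4, 2↦0}, {0↦3, 1↦4, 2↦5}, {0↦5, 1↦6, 2↦0} (+1 more)

Answer: [R1]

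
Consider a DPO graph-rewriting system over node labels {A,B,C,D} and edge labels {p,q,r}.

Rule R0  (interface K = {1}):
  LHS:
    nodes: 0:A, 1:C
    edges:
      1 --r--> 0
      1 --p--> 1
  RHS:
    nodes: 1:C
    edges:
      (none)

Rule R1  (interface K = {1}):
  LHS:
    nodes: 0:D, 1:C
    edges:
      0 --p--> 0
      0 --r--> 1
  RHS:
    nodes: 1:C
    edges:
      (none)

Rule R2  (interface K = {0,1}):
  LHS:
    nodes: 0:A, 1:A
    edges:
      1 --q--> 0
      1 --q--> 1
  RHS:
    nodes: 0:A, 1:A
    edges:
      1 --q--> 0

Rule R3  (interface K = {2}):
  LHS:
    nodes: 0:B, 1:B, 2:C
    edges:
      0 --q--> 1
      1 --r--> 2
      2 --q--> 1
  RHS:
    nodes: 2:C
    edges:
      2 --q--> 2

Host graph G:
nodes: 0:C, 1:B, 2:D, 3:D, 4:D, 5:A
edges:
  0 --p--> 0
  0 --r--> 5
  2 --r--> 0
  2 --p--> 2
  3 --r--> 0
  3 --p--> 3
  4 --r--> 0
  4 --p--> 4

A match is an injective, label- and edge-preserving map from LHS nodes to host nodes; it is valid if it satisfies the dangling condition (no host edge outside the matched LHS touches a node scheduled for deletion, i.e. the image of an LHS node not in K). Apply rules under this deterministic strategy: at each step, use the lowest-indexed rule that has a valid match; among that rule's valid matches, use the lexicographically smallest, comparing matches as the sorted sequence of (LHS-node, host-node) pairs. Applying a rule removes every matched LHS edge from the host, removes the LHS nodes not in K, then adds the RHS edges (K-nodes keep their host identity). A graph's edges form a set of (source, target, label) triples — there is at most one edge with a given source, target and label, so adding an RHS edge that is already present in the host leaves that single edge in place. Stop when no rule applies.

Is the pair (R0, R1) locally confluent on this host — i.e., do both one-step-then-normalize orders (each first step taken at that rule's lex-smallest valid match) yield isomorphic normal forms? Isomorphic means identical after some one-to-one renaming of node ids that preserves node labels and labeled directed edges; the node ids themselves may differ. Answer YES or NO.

Answer: YES

Rewrite trace:
branch R0-first: apply at {0↦5, 1↦0} → |E|=6, then 3 more step(s) → NF |V|=2 |E|=0 V={0:C, 1:B} E=∅
branch R1-first: apply at {0↦2, 1↦0} → |E|=6, then 3 more step(s) → NF |V|=2 |E|=0 V={0:C, 1:B} E=∅
graphs isomorphic (equal up to label-preserving node renaming)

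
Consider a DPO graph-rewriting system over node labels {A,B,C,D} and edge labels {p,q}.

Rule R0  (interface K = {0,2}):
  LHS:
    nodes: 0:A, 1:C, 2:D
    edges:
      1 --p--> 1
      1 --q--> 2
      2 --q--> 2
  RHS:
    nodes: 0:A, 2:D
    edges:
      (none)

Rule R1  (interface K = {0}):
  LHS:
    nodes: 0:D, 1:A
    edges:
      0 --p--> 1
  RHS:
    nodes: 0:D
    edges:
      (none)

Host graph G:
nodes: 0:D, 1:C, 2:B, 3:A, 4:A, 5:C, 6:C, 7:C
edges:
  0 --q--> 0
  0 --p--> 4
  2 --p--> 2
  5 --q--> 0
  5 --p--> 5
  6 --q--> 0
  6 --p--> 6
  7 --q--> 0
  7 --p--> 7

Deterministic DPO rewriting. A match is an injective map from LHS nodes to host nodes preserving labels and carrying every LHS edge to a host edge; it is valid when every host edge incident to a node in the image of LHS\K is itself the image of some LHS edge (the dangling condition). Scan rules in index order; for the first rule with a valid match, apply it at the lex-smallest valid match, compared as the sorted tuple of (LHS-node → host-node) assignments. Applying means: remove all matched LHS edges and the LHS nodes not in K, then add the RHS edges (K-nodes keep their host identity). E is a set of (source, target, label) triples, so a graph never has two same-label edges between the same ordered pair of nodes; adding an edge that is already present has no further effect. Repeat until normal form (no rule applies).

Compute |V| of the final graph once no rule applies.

Answer: 6

Derivation:
start.  V:8 E:9  edges: 0-q->0 0-p->4 2-p->2 5-q->0 5-p->5 6-q->0 6-p->6 7-q->0 7-p->7
1. fire R0 via {0↦3, 1↦5, 2↦0}  →  V:7 E:6  edges: 0-p->4 2-p->2 6-q->0 6-p->6 7-q->0 7-p->7
2. fire R1 via {0↦0, 1↦4}  →  V:6 E:5  edges: 2-p->2 6-q->0 6-p->6 7-q->0 7-p->7
final graph: no rule applies after step 2
NF nodes: {0:D, 1:C, 2:B, 3:A, 6:C, 7:C}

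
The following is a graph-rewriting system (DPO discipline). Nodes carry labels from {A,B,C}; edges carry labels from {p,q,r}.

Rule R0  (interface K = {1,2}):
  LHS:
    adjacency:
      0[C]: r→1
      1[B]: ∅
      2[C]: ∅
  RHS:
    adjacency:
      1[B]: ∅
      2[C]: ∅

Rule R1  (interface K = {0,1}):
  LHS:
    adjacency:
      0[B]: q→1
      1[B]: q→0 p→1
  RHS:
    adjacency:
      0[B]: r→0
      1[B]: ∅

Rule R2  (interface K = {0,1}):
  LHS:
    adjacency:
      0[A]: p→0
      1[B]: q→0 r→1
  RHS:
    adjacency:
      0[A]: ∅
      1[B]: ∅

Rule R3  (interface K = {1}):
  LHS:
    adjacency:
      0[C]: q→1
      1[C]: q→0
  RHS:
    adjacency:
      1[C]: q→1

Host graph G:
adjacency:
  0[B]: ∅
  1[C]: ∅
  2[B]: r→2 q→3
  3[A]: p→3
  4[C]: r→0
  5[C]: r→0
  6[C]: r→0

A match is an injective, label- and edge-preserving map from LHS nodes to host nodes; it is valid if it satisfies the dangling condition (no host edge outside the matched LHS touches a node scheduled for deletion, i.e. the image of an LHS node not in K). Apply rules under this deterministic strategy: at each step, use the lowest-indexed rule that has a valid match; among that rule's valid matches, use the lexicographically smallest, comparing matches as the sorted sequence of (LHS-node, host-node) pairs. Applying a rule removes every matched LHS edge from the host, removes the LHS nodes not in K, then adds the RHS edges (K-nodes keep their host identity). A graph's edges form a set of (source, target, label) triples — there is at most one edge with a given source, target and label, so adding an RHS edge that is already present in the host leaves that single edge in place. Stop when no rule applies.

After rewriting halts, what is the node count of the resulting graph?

[0] host  ⇒  7 nodes, 6 edges  {2-r->2 2-q->3 3-p->3 4-r->0 5-r->0 6-r->0}
[1] R0 @ {0↦4, 1↦0, 2↦1}  ⇒  6 nodes, 5 edges  {2-r->2 2-q->3 3-p->3 5-r->0 6-r->0}
[2] R0 @ {0↦5, 1↦0, 2↦1}  ⇒  5 nodes, 4 edges  {2-r->2 2-q->3 3-p->3 6-r->0}
[3] R0 @ {0↦6, 1↦0, 2↦1}  ⇒  4 nodes, 3 edges  {2-r->2 2-q->3 3-p->3}
[4] R2 @ {0↦3, 1↦2}  ⇒  4 nodes, 0 edges  {∅}
normal form: no rule applies after step 4
NF nodes: {0:B, 1:C, 2:B, 3:A}

Answer: 4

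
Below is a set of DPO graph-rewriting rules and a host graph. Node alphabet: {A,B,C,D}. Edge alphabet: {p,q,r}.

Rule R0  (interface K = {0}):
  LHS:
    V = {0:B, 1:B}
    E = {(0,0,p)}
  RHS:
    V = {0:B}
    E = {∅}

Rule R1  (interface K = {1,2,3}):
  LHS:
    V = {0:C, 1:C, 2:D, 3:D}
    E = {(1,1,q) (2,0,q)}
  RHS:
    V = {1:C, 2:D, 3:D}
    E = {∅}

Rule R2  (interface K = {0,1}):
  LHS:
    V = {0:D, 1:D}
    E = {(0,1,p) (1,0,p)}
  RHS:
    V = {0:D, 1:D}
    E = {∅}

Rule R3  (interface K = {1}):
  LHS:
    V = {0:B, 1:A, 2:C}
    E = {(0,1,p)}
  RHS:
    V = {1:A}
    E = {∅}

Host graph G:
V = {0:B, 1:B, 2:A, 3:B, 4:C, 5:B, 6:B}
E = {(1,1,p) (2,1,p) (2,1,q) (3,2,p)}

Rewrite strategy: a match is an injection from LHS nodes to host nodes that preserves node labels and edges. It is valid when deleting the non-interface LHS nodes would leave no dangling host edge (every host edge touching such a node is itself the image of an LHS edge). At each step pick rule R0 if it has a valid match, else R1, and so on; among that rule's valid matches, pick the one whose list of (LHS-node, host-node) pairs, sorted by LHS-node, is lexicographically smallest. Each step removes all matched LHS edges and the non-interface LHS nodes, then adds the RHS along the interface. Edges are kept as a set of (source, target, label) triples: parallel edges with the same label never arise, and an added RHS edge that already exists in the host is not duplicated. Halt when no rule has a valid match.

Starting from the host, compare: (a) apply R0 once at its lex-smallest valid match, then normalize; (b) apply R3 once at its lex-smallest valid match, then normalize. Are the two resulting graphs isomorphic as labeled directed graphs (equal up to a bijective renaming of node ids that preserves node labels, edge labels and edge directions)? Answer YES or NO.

branch R0-first: apply at {0↦1, 1↦0} → |E|=3, then 1 more step(s) → NF |V|=4 |E|=2 V={1:B, 2:A, 5:B, 6:B} E=2-p->1 2-q->1
branch R3-first: apply at {0↦3, 1↦2, 2↦4} → |E|=3, then 1 more step(s) → NF |V|=4 |E|=2 V={1:B, 2:A, 5:B, 6:B} E=2-p->1 2-q->1
graphs isomorphic (equal up to label-preserving node renaming)

Answer: YES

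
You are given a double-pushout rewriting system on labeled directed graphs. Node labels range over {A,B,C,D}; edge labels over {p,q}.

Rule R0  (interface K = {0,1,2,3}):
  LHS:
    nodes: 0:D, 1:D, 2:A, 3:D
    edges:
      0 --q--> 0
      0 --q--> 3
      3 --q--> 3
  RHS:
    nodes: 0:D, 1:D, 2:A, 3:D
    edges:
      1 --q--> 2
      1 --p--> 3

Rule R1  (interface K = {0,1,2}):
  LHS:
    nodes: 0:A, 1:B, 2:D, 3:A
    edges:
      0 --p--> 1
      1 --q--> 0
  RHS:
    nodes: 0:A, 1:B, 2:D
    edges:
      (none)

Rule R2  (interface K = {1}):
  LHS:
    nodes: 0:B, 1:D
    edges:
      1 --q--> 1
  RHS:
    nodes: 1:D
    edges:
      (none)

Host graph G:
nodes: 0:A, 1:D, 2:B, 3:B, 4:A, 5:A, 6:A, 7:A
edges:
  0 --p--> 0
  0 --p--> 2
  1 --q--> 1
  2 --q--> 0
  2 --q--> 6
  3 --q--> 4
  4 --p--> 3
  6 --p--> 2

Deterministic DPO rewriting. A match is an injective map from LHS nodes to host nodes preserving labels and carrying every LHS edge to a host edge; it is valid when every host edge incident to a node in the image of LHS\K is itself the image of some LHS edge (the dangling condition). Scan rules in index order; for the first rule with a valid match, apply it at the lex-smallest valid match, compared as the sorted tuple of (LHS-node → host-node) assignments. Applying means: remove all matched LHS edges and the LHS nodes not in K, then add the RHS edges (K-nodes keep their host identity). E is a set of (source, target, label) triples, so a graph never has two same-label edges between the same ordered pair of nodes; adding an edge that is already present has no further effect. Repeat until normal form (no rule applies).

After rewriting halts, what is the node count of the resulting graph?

Answer: 4

Rewrite trace:
initial: |V|=8 |E|=8  E = 0-p->0 0-p->2 1-q->1 2-q->0 2-q->6 3-q->4 4-p->3 6-p->2
step 1: apply R1 at {0↦0, 1↦2, 2↦1, 3↦5}  → |V|=7 |E|=6  E = 0-p->0 1-q->1 2-q->6 3-q->4 4-p->3 6-p->2
step 2: apply R1 at {0↦4, 1↦3, 2↦1, 3↦7}  → |V|=6 |E|=4  E = 0-p->0 1-q->1 2-q->6 6-p->2
step 3: apply R1 at {0↦6, 1↦2, 2↦1, 3↦4}  → |V|=5 |E|=2  E = 0-p->0 1-q->1
step 4: apply R2 at {0↦2, 1↦1}  → |V|=4 |E|=1  E = 0-p->0
final graph: no rule applies after step 4
NF nodes: {0:A, 1:D, 3:B, 6:A}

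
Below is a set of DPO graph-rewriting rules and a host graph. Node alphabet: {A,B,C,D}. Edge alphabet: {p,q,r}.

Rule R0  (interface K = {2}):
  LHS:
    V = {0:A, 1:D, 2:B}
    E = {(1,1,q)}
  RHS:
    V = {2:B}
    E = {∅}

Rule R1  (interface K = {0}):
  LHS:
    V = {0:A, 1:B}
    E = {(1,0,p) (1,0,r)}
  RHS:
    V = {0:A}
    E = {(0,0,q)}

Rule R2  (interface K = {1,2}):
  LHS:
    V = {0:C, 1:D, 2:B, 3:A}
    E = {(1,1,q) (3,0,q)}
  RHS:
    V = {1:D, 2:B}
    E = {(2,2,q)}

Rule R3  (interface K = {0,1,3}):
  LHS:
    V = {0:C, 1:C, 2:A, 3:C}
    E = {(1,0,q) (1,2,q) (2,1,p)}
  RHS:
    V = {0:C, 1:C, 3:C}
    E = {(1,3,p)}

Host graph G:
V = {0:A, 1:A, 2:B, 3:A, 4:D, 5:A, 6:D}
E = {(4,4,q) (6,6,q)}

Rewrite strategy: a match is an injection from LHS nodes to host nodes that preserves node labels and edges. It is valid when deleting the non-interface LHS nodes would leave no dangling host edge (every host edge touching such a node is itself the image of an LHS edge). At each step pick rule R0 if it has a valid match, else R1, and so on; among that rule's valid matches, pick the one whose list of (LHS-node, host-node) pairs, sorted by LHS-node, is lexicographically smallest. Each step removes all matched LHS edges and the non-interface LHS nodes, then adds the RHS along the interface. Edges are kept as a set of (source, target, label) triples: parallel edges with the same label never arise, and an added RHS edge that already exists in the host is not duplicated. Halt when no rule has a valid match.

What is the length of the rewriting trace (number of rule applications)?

Answer: 2

Steps:
[0] host  ⇒  7 nodes, 2 edges  {4-q->4 6-q->6}
[1] R0 @ {0↦0, 1↦4, 2↦2}  ⇒  5 nodes, 1 edges  {6-q->6}
[2] R0 @ {0↦1, 1↦6, 2↦2}  ⇒  3 nodes, 0 edges  {∅}
halt: no rule applies after step 2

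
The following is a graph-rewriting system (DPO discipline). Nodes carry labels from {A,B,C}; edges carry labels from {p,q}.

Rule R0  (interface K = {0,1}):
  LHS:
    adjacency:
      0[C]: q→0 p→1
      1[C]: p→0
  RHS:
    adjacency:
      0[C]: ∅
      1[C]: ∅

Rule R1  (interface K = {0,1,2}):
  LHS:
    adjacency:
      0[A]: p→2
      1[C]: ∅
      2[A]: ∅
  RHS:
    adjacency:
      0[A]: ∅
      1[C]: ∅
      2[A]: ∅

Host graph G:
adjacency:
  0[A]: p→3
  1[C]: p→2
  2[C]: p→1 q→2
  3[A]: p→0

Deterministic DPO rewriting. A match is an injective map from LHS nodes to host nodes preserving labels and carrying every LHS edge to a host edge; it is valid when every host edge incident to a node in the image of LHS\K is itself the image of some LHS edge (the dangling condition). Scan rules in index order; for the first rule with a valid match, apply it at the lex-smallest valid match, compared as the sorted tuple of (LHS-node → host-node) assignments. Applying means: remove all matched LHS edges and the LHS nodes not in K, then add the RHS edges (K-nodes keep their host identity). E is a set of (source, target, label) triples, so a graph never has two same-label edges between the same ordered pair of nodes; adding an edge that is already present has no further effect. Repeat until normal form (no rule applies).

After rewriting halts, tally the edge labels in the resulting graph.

initial: |V|=4 |E|=5  E = 0-p->3 1-p->2 2-p->1 2-q->2 3-p->0
step 1: apply R0 at {0↦2, 1↦1}  → |V|=4 |E|=2  E = 0-p->3 3-p->0
step 2: apply R1 at {0↦0, 1↦1, 2↦3}  → |V|=4 |E|=1  E = 3-p->0
step 3: apply R1 at {0↦3, 1↦1, 2↦0}  → |V|=4 |E|=0  E = ∅
normal form: no rule applies after step 3
NF edges: []

Answer: (no edges)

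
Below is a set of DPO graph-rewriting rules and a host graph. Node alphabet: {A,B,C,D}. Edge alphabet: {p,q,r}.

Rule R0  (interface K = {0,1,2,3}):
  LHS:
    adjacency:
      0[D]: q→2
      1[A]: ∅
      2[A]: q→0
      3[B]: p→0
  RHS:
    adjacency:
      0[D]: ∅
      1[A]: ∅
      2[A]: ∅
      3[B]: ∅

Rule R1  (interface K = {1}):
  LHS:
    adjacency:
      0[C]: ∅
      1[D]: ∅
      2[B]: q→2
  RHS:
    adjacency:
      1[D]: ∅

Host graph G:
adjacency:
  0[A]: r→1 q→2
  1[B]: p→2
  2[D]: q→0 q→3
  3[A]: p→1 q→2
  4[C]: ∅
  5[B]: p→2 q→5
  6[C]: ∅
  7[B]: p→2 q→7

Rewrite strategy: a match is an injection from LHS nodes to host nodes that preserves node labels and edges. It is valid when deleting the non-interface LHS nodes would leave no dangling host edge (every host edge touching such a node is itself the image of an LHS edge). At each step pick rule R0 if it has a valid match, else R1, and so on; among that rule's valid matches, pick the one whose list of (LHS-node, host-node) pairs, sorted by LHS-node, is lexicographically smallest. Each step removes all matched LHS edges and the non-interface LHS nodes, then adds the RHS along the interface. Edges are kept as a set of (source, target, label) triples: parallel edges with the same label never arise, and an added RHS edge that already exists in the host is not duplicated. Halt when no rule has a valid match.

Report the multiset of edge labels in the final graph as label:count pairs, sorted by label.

start.  V:8 E:11  edges: 0-r->1 0-q->2 1-p->2 2-q->0 2-q->3 3-p->1 3-q->2 5-p->2 5-q->5 7-p->2 7-q->7
1. fire R0 via {0↦2, 1↦0, 2↦3, 3↦1}  →  V:8 E:8  edges: 0-r->1 0-q->2 2-q->0 3-p->1 5-p->2 5-q->5 7-p->2 7-q->7
2. fire R0 via {0↦2, 1↦3, 2↦0, 3↦5}  →  V:8 E:5  edges: 0-r->1 3-p->1 5-q->5 7-p->2 7-q->7
3. fire R1 via {0↦4, 1↦2, 2↦5}  →  V:6 E:4  edges: 0-r->1 3-p->1 7-p->2 7-q->7
normal form: no rule applies after step 3
NF edges: [(0, 1, 'r'), (3, 1, 'p'), (7, 2, 'p'), (7, 7, 'q')]

Answer: p:2 q:1 r:1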